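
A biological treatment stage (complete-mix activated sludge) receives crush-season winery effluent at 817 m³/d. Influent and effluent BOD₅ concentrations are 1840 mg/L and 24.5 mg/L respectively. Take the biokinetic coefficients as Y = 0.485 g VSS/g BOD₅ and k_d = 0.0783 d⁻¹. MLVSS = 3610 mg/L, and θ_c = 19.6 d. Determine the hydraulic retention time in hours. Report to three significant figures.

τ ≈ 45.3 h

From the SRT design equation V = Y Q (S₀−S) θ_c / [X (1 + k_d θ_c)] = 0.485 × 817 × (1840 − 24.5) × 19.6 / [3610 × (1 + 0.0783 × 19.6)] = 1.41×10^7 / 9150 = 1541 m³.
τ = V/Q = 1541/817 = 1.886 d, or 45.27 h.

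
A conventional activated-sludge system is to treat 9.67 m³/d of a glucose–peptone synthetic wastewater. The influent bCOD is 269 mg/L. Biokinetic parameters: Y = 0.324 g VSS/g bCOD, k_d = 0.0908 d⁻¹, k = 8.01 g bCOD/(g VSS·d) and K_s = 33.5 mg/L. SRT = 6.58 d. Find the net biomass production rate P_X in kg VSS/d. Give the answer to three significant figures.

Effluent substrate depends only on kinetics and SRT: S = K_s(1 + k_d θ_c) / [θ_c(Yk − k_d) − 1] = 33.5 × (1 + 0.0908 × 6.58) / [6.58 × (0.324 × 8.01 − 0.0908) − 1] = 53.52 / 15.48 = 3.457 mg/L.
Observed yield with endogenous decay: Y_obs = Y / (1 + k_d·θ_c) = 0.324 / (1 + 0.0908 × 6.58) = 0.324 / 1.597 = 0.2028 g VSS/g bCOD.
Mass of bCOD removed per day: Q(S₀ − S) = 9.67 × 265.5 g/m³ = 2.568 kg/d.
Net biomass production P_X = Y_obs × Q·(S₀ − S) = 0.2028 × 2.568 = 0.5208 kg VSS/d.

P_X ≈ 0.521 kg VSS/d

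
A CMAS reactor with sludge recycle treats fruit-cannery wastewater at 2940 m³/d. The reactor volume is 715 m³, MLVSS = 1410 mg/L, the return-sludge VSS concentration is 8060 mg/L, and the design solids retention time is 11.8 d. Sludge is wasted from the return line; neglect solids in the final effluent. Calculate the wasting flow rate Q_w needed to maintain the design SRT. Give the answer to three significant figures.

Q_w ≈ 10.6 m³/d

Wasting from the return line (neglecting effluent solids): Q_w = V·X / (θ_c·X_r) = 715.0 × 1410 / (11.8 × 8060) = 10.60 m³/d.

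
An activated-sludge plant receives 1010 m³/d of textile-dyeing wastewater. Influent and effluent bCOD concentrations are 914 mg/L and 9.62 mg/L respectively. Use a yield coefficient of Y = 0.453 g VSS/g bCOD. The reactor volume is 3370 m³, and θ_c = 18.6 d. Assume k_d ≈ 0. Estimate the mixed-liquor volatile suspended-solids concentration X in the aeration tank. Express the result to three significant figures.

From V·X = Y·Q·(S₀ − S)·θ_c (decay neglected): X = 0.453 × 1010 × (914 − 9.62) × 18.6 / 3370 = 2284 mg/L.

X ≈ 2280 mg/L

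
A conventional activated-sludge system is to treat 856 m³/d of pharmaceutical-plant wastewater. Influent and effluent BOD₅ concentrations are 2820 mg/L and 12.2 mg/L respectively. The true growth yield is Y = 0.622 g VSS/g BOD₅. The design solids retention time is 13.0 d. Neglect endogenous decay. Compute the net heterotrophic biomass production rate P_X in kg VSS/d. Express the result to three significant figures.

P_X ≈ 1490 kg VSS/d

With endogenous decay neglected, the observed yield equals the true yield: Y_obs = Y = 0.622 g VSS/g BOD₅.
ΔS = 2820 − 12.2 = 2808 mg/L, so the substrate removal rate is 856 × 2808/1000 = 2403 kg BOD₅/d.
Biomass produced: P_X = Y_obs·Q·ΔS = 0.6220 × 2403 ≈ 1495 kg VSS/d.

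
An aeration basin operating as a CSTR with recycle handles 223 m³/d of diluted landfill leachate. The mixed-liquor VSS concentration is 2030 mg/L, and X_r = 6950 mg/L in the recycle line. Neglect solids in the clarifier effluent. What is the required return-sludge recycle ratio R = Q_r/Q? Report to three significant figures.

Solids balance on the clarifier gives (1+R)X = R·X_r, so R = X/(X_r − X) = 2030 / (6950 − 2030) = 0.4126.

R ≈ 0.413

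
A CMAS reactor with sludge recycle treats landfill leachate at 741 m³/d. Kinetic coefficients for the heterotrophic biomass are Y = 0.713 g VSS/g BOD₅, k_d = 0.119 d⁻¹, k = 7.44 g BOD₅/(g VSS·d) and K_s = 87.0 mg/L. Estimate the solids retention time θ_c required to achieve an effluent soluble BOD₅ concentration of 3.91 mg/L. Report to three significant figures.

From 1/θ_c = Y·k·S/(K_s + S) − k_d: Y·k·S/(K_s+S) = 0.713 × 7.44 × 3.91 / (87.0 + 3.91) = 0.2282 d⁻¹.
1/θ_c = 0.2282 − 0.119 = 0.1092 d⁻¹, so θ_c = 9.161 d.

θ_c ≈ 9.16 d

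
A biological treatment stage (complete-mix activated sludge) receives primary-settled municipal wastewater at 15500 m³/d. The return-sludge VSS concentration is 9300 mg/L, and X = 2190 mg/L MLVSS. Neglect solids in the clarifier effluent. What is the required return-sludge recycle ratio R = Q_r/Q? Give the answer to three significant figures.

R = Q_r/Q = X/(X_r − X) = 2190 / (9300 − 2190) = 0.3080.

R ≈ 0.308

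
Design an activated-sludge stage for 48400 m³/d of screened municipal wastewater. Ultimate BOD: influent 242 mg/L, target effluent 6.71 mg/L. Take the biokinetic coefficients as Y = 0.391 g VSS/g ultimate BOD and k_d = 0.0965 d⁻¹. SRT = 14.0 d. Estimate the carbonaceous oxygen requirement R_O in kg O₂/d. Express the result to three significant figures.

Y_obs = Y / (1 + k_d θ_c) = 0.391 / (1 + 0.0965 × 14.0) = 0.391 / 2.351 = 0.1663.
Substrate removed = Q·(S₀ − S) = 48400 m³/d × (242 − 6.71) g/m³ = 1.14×10^7 g/d = 11388 kg/d.
P_X = Y_obs·Q·(S₀ − S) = 0.1663 × 11388 = 1894 kg VSS/d.
R_O = Q·(S₀ − S) − 1.42·P_X = 11388 − 1.42 × 1894 = 8699 kg O₂/d.

R_O ≈ 8700 kg O₂/d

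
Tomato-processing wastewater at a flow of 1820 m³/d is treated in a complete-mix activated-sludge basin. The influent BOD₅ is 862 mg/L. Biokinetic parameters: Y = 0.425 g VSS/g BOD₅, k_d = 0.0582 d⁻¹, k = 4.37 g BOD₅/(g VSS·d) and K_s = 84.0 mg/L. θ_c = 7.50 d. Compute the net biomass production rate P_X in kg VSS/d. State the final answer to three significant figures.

Effluent substrate depends only on kinetics and SRT: S = K_s(1 + k_d θ_c) / [θ_c(Yk − k_d) − 1] = 84.0 × (1 + 0.0582 × 7.50) / [7.50 × (0.425 × 4.37 − 0.0582) − 1] = 120.7 / 12.49 = 9.659 mg/L.
Observed yield with endogenous decay: Y_obs = Y / (1 + k_d·θ_c) = 0.425 / (1 + 0.0582 × 7.50) = 0.425 / 1.437 = 0.2959 g VSS/g BOD₅.
Substrate removed = Q·(S₀ − S) = 1820 m³/d × (862 − 9.66) g/m³ = 1.55×10^6 g/d = 1551 kg/d.
Net biomass production P_X = Y_obs × Q·(S₀ − S) = 0.2959 × 1551 = 459.0 kg VSS/d.

P_X ≈ 459 kg VSS/d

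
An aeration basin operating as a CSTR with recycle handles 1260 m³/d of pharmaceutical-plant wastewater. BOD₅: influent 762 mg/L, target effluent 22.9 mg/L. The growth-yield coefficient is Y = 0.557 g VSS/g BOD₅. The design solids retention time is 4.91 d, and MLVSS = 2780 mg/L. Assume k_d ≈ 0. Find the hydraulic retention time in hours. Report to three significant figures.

τ ≈ 17.5 h

With k_d = 0 the design equation reduces to V = Y Q (S₀−S) θ_c / X = 0.557 × 1260 × (762 − 22.9) × 4.91 / 2780 = 916.1 m³.
HRT = V/Q = 916.1 m³ / 1260 m³·d⁻¹ = 0.7271 d × 24 = 17.45 h.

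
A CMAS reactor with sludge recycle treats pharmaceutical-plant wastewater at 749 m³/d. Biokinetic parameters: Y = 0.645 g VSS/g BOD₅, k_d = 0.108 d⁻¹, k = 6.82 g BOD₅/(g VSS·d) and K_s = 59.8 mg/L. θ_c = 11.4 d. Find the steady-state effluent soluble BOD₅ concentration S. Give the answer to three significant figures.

S ≈ 2.78 mg/L

For a completely mixed reactor with recycle the Lawrence–McCarty relation gives S = K_s·(1 + k_d·θ_c) / [θ_c·(Y·k − k_d) − 1] = 59.8 × (1 + 0.108 × 11.4) / [11.4 × (0.645 × 6.82 − 0.108) − 1] = 133.4 / 47.92 = 2.785 mg/L.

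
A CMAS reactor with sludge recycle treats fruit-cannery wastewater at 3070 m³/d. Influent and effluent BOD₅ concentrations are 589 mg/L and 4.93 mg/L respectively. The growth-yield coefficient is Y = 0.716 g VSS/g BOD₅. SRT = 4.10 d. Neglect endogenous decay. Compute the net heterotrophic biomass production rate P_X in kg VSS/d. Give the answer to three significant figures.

P_X ≈ 1280 kg VSS/d

With endogenous decay neglected, the observed yield equals the true yield: Y_obs = Y = 0.716 g VSS/g BOD₅.
Substrate removed = Q·(S₀ − S) = 3070 m³/d × (589 − 4.93) g/m³ = 1.79×10^6 g/d = 1793 kg/d.
Biomass produced: P_X = Y_obs·Q·ΔS = 0.7160 × 1793 ≈ 1284 kg VSS/d.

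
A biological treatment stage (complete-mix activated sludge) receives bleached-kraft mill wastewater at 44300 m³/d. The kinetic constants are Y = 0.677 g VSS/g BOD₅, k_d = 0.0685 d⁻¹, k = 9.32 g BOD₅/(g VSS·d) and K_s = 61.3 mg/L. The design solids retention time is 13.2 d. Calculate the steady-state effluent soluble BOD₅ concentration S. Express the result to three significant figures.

S ≈ 1.43 mg/L

Effluent substrate depends only on kinetics and SRT: S = K_s(1 + k_d θ_c) / [θ_c(Yk − k_d) − 1] = 61.3 × (1 + 0.0685 × 13.2) / [13.2 × (0.677 × 9.32 − 0.0685) − 1] = 116.7 / 81.38 = 1.434 mg/L.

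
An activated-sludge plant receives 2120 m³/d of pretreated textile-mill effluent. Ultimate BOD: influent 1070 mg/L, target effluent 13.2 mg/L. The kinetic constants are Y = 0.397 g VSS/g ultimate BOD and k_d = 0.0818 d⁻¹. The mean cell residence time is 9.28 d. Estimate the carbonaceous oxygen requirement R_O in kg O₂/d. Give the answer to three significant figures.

R_O ≈ 1520 kg O₂/d

Y_obs = Y / (1 + k_d θ_c) = 0.397 / (1 + 0.0818 × 9.28) = 0.397 / 1.759 = 0.2257.
ΔS = 1070 − 13.2 = 1057 mg/L, so the substrate removal rate is 2120 × 1057/1000 = 2240 kg ultimate BOD/d.
Net sludge production P_X = 0.2257 × 2240 = 505.6 kg VSS/d.
R_O = Q·ΔS − 1.42 P_X = 2240 − 718.0 = 1522 kg O₂/d.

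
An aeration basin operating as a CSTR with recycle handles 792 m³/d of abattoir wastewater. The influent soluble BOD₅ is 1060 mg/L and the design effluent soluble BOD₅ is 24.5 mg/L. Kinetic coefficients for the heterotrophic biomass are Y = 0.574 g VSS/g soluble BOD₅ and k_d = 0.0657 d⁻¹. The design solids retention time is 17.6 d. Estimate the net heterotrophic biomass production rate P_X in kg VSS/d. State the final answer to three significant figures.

Correct the yield for decay: Y_obs = Y/(1 + k_d θ_c) = 0.574 / (1 + 0.0657 × 17.6) = 0.574 / 2.156 = 0.2662.
Mass of soluble BOD₅ removed per day: Q(S₀ − S) = 792 × 1036 g/m³ = 820.1 kg/d.
P_X = Y_obs · Q(S₀ − S) = 0.2662 × 820.1 = 218.3 kg VSS/d.

P_X ≈ 218 kg VSS/d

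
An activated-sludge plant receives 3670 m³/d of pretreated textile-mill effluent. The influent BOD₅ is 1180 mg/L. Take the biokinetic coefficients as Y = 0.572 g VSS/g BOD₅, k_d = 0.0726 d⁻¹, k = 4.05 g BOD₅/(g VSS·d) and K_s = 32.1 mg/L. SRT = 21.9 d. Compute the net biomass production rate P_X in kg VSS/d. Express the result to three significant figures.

From the Monod/SRT balance for a CMAS, S = K_s·(1+k_d θ_c)/[θ_c·(Y k − k_d) − 1] = 32.1 × (1 + 0.0726 × 21.9) / [21.9 × (0.572 × 4.05 − 0.0726) − 1] = 83.14 / 48.14 = 1.727 mg/L.
Observed yield with endogenous decay: Y_obs = Y / (1 + k_d·θ_c) = 0.572 / (1 + 0.0726 × 21.9) = 0.572 / 2.590 = 0.2209 g VSS/g BOD₅.
Q·(S₀ − S) = 3670 × (1180 − 1.73) × 10⁻³ = 4324 kg/d removed.
P_X = Y_obs · Q(S₀ − S) = 0.2209 × 4324 = 955.0 kg VSS/d.

P_X ≈ 955 kg VSS/d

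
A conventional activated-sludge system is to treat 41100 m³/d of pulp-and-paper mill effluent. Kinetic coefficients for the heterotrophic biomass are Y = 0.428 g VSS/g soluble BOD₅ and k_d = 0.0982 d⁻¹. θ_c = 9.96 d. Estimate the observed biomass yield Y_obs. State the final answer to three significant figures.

Observed yield with endogenous decay: Y_obs = Y / (1 + k_d·θ_c) = 0.428 / (1 + 0.0982 × 9.96) = 0.428 / 1.978 = 0.2164 g VSS/g soluble BOD₅.

Y_obs ≈ 0.216 g VSS/g soluble BOD₅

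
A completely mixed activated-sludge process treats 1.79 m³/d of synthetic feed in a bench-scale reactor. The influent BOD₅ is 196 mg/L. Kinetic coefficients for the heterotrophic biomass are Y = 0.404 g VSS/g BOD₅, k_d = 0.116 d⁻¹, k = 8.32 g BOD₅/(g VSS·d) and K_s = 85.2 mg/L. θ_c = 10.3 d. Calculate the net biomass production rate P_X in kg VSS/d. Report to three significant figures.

P_X ≈ 0.0627 kg VSS/d

From the Monod/SRT balance for a CMAS, S = K_s·(1+k_d θ_c)/[θ_c·(Y k − k_d) − 1] = 85.2 × (1 + 0.116 × 10.3) / [10.3 × (0.404 × 8.32 − 0.116) − 1] = 187.0 / 32.43 = 5.767 mg/L.
Y_obs = Y / (1 + k_d θ_c) = 0.404 / (1 + 0.116 × 10.3) = 0.404 / 2.195 = 0.1841.
ΔS = 196 − 5.77 = 190.2 mg/L, so the substrate removal rate is 1.79 × 190.2/1000 = 0.3405 kg BOD₅/d.
So the net sludge growth is P_X = 0.1841 × 0.3405 = 0.06268 kg VSS/d.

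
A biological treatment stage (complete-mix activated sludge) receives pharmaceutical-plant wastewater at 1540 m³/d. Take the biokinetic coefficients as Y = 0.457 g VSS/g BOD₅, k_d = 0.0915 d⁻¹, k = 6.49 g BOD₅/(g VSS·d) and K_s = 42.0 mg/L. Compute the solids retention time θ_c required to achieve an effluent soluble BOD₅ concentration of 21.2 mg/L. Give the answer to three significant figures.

θ_c ≈ 1.11 d

At the target effluent, Y k S/(K_s+S) = 0.457×6.49×21.2/63.20 = 0.9949 d⁻¹.
θ_c = 1/(μ − k_d) = 1/(0.9949 − 0.0915) = 1/0.9034 = 1.107 d.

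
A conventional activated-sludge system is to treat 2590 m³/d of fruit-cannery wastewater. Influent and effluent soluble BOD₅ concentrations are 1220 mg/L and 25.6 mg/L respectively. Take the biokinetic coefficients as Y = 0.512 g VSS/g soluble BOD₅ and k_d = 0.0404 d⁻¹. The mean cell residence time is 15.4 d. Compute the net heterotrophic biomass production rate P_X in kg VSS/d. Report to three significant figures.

P_X ≈ 976 kg VSS/d

Observed yield with endogenous decay: Y_obs = Y / (1 + k_d·θ_c) = 0.512 / (1 + 0.0404 × 15.4) = 0.512 / 1.622 = 0.3156 g VSS/g soluble BOD₅.
ΔS = 1220 − 25.6 = 1194 mg/L, so the substrate removal rate is 2590 × 1194/1000 = 3093 kg soluble BOD₅/d.
Biomass produced: P_X = Y_obs·Q·ΔS = 0.3156 × 3093 ≈ 976.4 kg VSS/d.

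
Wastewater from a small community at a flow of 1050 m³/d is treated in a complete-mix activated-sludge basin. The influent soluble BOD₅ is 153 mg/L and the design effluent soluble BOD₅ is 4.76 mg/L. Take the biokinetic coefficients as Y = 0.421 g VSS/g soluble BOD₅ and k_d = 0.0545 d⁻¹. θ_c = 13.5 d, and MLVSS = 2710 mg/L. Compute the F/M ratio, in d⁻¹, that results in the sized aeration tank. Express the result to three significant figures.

F/M ≈ 0.315 d⁻¹

Rearranging the biomass balance for a CMAS with decay, V = Y·Q·ΔS·θ_c / [X·(1+k_d θ_c)] = 0.421 × 1050 × (153 − 4.76) × 13.5 / [2710 × (1 + 0.0545 × 13.5)] = 8.85×10^5 / 4704 = 188.1 m³.
Food-to-microorganism ratio F/M = Q S₀ / (V X) = 1050 × 153 / (188.1 × 2710) = 0.3152 d⁻¹.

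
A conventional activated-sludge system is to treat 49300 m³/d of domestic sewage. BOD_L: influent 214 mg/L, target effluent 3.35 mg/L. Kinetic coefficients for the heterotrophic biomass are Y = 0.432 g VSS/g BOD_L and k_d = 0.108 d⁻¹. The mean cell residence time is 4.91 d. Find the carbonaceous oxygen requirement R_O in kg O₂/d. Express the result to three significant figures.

The observed yield is Y_obs = Y/(1 + k_d·θ_c) = 0.432 / (1 + 0.108 × 4.91) = 0.432 / 1.530 = 0.2823 g VSS per g BOD_L removed.
Mass of BOD_L removed per day: Q(S₀ − S) = 49300 × 210.7 g/m³ = 10385 kg/d.
P_X = Y_obs·Q·(S₀ − S) = 0.2823 × 10385 = 2932 kg VSS/d.
Carbonaceous O₂ demand = substrate oxidised − cell-mass equivalent = 10385 − 1.42 × 2932 = 6222 kg O₂/d.

R_O ≈ 6220 kg O₂/d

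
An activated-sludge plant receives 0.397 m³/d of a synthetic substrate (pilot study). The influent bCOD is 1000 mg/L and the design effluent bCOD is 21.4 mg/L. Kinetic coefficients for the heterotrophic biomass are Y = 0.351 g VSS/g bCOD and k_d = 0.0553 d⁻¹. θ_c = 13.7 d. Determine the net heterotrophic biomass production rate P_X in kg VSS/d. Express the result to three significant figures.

Observed yield with endogenous decay: Y_obs = Y / (1 + k_d·θ_c) = 0.351 / (1 + 0.0553 × 13.7) = 0.351 / 1.758 = 0.1997 g VSS/g bCOD.
Q·(S₀ − S) = 0.397 × (1000 − 21.4) × 10⁻³ = 0.3885 kg/d removed.
So the net sludge growth is P_X = 0.1997 × 0.3885 = 0.07759 kg VSS/d.

P_X ≈ 0.0776 kg VSS/d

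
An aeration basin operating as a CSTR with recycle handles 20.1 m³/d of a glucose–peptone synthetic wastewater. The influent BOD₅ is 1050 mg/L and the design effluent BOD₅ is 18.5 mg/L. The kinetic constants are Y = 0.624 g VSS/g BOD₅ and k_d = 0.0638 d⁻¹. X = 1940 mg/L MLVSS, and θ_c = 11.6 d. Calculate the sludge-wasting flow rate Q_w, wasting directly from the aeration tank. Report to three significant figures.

Q_w ≈ 3.83 m³/d

From the SRT design equation V = Y Q (S₀−S) θ_c / [X (1 + k_d θ_c)] = 0.624 × 20.1 × (1050 − 18.5) × 11.6 / [1940 × (1 + 0.0638 × 11.6)] = 1.5×10^5 / 3376 = 44.46 m³.
For wasting at MLVSS concentration, Q_w = V/θ_c = 44.46/11.6 = 3.832 m³/d.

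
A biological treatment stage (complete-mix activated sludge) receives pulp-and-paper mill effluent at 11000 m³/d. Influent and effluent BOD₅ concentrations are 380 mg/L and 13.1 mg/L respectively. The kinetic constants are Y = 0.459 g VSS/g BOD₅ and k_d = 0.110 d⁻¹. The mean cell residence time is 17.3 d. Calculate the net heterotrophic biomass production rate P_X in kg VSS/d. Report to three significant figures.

P_X ≈ 638 kg VSS/d

Correct the yield for decay: Y_obs = Y/(1 + k_d θ_c) = 0.459 / (1 + 0.110 × 17.3) = 0.459 / 2.903 = 0.1581.
Mass of BOD₅ removed per day: Q(S₀ − S) = 11000 × 366.9 g/m³ = 4036 kg/d.
P_X = Y_obs · Q(S₀ − S) = 0.1581 × 4036 = 638.1 kg VSS/d.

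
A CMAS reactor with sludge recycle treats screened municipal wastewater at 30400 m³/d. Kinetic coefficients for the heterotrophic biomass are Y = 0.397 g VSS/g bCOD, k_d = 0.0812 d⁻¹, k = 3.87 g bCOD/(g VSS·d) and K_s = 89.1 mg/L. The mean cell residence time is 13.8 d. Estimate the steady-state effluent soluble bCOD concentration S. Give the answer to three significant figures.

S ≈ 9.90 mg/L

Effluent substrate depends only on kinetics and SRT: S = K_s(1 + k_d θ_c) / [θ_c(Yk − k_d) − 1] = 89.1 × (1 + 0.0812 × 13.8) / [13.8 × (0.397 × 3.87 − 0.0812) − 1] = 188.9 / 19.08 = 9.902 mg/L.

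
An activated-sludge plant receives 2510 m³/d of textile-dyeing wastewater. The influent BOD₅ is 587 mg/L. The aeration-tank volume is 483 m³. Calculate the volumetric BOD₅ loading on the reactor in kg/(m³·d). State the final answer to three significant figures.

L_v = Q S₀ / V = 2510 × 587 × 10⁻³ / 483.0 = 3.050 kg/(m³·d).

L_v ≈ 3.05 kg BOD₅/(m³·d)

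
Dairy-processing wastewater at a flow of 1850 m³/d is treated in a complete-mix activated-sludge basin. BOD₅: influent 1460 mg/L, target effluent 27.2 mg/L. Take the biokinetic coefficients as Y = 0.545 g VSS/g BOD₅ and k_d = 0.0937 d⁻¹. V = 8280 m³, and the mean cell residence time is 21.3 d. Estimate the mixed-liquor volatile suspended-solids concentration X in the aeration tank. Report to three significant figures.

From V·X·(1 + k_d·θ_c) = Y·Q·(S₀ − S)·θ_c: X = 0.545 × 1850 × (1460 − 27.2) × 21.3 / [8280 × (1 + 0.0937 × 21.3)] = 1240 mg/L.

X ≈ 1240 mg/L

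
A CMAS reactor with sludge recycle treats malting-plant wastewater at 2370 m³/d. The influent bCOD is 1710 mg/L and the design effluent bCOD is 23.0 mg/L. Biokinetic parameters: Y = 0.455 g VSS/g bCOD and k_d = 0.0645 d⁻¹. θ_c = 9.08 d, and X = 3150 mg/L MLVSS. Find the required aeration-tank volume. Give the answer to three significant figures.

From the SRT design equation V = Y Q (S₀−S) θ_c / [X (1 + k_d θ_c)] = 0.455 × 2370 × (1710 − 23.0) × 9.08 / [3150 × (1 + 0.0645 × 9.08)] = 1.65×10^7 / 4995 = 3307 m³.

V ≈ 3310 m³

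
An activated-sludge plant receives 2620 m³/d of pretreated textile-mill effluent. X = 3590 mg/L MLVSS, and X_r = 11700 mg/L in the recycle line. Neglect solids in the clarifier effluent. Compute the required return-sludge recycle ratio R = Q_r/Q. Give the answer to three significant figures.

R ≈ 0.443

Mass balance around the secondary clarifier (neglecting effluent solids): R = X / (X_r − X) = 3590 / (11700 − 3590) = 0.4427.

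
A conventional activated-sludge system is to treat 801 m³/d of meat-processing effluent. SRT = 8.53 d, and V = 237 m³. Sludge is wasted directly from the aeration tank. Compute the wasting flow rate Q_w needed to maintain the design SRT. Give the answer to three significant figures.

Q_w ≈ 27.8 m³/d

For wasting at MLVSS concentration, Q_w = V/θ_c = 237.0/8.53 = 27.78 m³/d.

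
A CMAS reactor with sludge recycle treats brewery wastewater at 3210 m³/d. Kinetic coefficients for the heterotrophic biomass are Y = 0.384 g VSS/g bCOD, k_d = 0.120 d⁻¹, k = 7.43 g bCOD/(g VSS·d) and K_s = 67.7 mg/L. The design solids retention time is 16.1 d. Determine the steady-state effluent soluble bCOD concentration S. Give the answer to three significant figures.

S ≈ 4.62 mg/L

From the Monod/SRT balance for a CMAS, S = K_s·(1+k_d θ_c)/[θ_c·(Y k − k_d) − 1] = 67.7 × (1 + 0.120 × 16.1) / [16.1 × (0.384 × 7.43 − 0.120) − 1] = 198.5 / 43.00 = 4.616 mg/L.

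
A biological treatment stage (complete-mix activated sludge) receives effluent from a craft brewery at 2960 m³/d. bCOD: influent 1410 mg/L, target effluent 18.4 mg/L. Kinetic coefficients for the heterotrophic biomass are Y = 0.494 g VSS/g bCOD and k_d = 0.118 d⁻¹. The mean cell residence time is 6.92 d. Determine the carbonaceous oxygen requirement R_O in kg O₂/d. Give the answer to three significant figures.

Y_obs = Y / (1 + k_d θ_c) = 0.494 / (1 + 0.118 × 6.92) = 0.494 / 1.817 = 0.2719.
Q·(S₀ − S) = 2960 × (1410 − 18.4) × 10⁻³ = 4119 kg/d removed.
Biomass synthesised: P_X = Y_obs × 4119 = 1120 kg VSS/d.
Carbonaceous O₂ demand = substrate oxidised − cell-mass equivalent = 4119 − 1.42 × 1120 = 2528 kg O₂/d.

R_O ≈ 2530 kg O₂/d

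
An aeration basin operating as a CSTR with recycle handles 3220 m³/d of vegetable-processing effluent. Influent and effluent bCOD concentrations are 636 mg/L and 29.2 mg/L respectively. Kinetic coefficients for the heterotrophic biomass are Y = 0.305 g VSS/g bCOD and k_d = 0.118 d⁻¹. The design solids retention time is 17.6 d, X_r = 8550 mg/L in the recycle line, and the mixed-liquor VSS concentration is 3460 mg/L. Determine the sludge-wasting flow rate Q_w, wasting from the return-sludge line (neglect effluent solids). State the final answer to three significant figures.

Q_w ≈ 22.7 m³/d

Steady-state biomass mass balance: V·X·(1 + k_d·θ_c) = Y·Q·(S₀ − S)·θ_c, so V = 0.305 × 3220 × (636 − 29.2) × 17.6 / [3460 × (1 + 0.118 × 17.6)] = 1.05×10^7 / 10646 = 985.2 m³.
θ_c = V·X/(Q_w·X_r) when wasting from the recycle, so Q_w = V·X/(θ_c·X_r) = 985.2 × 3460 / (17.6 × 8550) = 22.65 m³/d.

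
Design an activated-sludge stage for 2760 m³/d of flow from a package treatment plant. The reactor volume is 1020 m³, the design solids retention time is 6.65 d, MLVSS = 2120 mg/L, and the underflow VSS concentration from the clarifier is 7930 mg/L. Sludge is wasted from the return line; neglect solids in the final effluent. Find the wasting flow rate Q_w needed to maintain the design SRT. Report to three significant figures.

Q_w = (V·X)/(θ_c X_r) = 1020 × 2120 / (6.65 × 7930) = 41.01 m³/d.

Q_w ≈ 41.0 m³/d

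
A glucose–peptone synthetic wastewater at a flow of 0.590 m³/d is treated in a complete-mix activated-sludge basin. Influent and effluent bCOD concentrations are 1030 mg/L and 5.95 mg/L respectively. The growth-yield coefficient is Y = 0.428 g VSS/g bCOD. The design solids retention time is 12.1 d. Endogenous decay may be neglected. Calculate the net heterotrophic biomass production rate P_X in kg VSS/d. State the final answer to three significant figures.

P_X ≈ 0.259 kg VSS/d

Since k_d ≈ 0, Y_obs = Y = 0.428 g VSS/g bCOD.
ΔS = 1030 − 5.95 = 1024 mg/L, so the substrate removal rate is 0.590 × 1024/1000 = 0.6042 kg bCOD/d.
Net biomass production P_X = Y_obs × Q·(S₀ − S) = 0.4280 × 0.6042 = 0.2586 kg VSS/d.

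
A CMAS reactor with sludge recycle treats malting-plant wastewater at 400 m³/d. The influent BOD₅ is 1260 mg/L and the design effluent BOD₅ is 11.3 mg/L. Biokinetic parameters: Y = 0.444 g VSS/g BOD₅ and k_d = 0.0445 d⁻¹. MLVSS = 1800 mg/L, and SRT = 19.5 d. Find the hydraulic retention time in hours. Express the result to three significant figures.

From the SRT design equation V = Y Q (S₀−S) θ_c / [X (1 + k_d θ_c)] = 0.444 × 400 × (1260 − 11.3) × 19.5 / [1800 × (1 + 0.0445 × 19.5)] = 4.32×10^6 / 3362 = 1286 m³.
HRT = V/Q = 1286 m³ / 400 m³·d⁻¹ = 3.216 d × 24 = 77.18 h.

τ ≈ 77.2 h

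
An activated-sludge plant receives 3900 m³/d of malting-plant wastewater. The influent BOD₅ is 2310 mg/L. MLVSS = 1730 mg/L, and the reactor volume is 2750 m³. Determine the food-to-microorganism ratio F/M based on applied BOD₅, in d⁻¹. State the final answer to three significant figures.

F/M = Q·S₀ / (V·X) = 3900 × 2310 / (2750 × 1730) = 1.894 g BOD₅·(g VSS·d)⁻¹.

F/M ≈ 1.89 d⁻¹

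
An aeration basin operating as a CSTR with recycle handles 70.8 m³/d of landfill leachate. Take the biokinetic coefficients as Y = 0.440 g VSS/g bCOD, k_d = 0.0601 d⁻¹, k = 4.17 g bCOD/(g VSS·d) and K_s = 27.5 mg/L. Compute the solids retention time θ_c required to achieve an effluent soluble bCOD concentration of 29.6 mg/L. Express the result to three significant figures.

At the target effluent, Y k S/(K_s+S) = 0.440×4.17×29.6/57.10 = 0.9511 d⁻¹.
Then 1/θ_c = μ − k_d = 0.9511 − 0.0601 = 0.8910 d⁻¹, giving θ_c = 1.122 d.

θ_c ≈ 1.12 d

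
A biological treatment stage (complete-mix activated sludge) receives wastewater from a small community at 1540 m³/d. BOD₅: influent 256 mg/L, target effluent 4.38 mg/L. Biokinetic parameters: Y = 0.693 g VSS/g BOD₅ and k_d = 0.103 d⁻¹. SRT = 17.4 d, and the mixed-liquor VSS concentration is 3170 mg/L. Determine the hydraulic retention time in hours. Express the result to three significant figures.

τ ≈ 8.23 h

Rearranging the biomass balance for a CMAS with decay, V = Y·Q·ΔS·θ_c / [X·(1+k_d θ_c)] = 0.693 × 1540 × (256 − 4.38) × 17.4 / [3170 × (1 + 0.103 × 17.4)] = 4.67×10^6 / 8851 = 527.9 m³.
Hydraulic retention time τ = V/Q = 527.9 / 1540 = 0.3428 d = 8.227 h.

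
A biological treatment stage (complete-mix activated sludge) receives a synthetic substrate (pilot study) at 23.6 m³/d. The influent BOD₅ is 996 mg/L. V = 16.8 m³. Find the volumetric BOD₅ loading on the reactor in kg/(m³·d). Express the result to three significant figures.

L_v ≈ 1.40 kg BOD₅/(m³·d)

Applied BOD₅ load per unit volume = Q·S₀/V = (23.6 × 996/1000)/16.80 = 1.399 kg BOD₅·m⁻³·d⁻¹.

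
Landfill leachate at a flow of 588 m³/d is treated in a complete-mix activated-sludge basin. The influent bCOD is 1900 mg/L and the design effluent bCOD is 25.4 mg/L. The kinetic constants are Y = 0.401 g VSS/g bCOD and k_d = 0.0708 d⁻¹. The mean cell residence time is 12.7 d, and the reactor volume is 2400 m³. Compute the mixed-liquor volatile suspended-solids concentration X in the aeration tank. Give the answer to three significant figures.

Solving the biomass balance for X: X = Y Q (S₀−S) θ_c / [V (1+k_d θ_c)] = 0.401 × 588 × (1900 − 25.4) × 12.7 / [2400 × (1 + 0.0708 × 12.7)] = 1232 mg/L.

X ≈ 1230 mg/L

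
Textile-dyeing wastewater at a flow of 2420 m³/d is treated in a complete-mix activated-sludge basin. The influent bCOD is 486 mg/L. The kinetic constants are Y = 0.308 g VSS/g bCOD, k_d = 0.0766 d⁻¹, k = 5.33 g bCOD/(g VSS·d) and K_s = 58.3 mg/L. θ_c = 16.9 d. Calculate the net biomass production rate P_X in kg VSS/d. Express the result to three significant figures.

From the Monod/SRT balance for a CMAS, S = K_s·(1+k_d θ_c)/[θ_c·(Y k − k_d) − 1] = 58.3 × (1 + 0.0766 × 16.9) / [16.9 × (0.308 × 5.33 − 0.0766) − 1] = 133.8 / 25.45 = 5.256 mg/L.
Y_obs = Y / (1 + k_d θ_c) = 0.308 / (1 + 0.0766 × 16.9) = 0.308 / 2.295 = 0.1342.
Q·(S₀ − S) = 2420 × (486 − 5.26) × 10⁻³ = 1163 kg/d removed.
Biomass produced: P_X = Y_obs·Q·ΔS = 0.1342 × 1163 ≈ 156.2 kg VSS/d.

P_X ≈ 156 kg VSS/d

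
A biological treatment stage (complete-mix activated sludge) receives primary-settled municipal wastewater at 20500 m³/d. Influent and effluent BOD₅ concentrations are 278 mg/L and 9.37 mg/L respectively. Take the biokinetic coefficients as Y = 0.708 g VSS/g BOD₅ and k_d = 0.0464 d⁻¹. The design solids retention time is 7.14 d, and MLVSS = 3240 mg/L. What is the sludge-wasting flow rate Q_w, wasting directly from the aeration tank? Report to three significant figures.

Q_w ≈ 904 m³/d

Steady-state biomass mass balance: V·X·(1 + k_d·θ_c) = Y·Q·(S₀ − S)·θ_c, so V = 0.708 × 20500 × (278 − 9.37) × 7.14 / [3240 × (1 + 0.0464 × 7.14)] = 2.78×10^7 / 4313 = 6454 m³.
With mixed-liquor wasting, θ_c = V/Q_w, so Q_w = V/θ_c = 6454/7.14 = 903.9 m³/d.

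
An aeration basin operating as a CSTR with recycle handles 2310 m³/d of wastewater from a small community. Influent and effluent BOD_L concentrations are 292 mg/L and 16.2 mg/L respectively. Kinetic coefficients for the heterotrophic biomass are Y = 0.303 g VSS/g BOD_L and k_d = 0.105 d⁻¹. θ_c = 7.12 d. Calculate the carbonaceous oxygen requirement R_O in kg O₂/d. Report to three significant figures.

R_O ≈ 480 kg O₂/d

The observed yield is Y_obs = Y/(1 + k_d·θ_c) = 0.303 / (1 + 0.105 × 7.12) = 0.303 / 1.748 = 0.1734 g VSS per g BOD_L removed.
Q·(S₀ − S) = 2310 × (292 − 16.2) × 10⁻³ = 637.1 kg/d removed.
P_X = Y_obs·Q·(S₀ − S) = 0.1734 × 637.1 = 110.5 kg VSS/d.
R_O = Q·ΔS − 1.42 P_X = 637.1 − 156.9 = 480.2 kg O₂/d.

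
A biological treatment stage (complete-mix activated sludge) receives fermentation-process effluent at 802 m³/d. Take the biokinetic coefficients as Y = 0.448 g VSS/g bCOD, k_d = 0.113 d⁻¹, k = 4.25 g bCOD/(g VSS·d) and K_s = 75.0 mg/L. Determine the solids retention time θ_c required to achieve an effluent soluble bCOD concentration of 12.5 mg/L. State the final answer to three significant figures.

θ_c ≈ 6.29 d

At the target effluent, Y k S/(K_s+S) = 0.448×4.25×12.5/87.50 = 0.2720 d⁻¹.
θ_c = 1/(μ − k_d) = 1/(0.2720 − 0.113) = 1/0.1590 = 6.289 d.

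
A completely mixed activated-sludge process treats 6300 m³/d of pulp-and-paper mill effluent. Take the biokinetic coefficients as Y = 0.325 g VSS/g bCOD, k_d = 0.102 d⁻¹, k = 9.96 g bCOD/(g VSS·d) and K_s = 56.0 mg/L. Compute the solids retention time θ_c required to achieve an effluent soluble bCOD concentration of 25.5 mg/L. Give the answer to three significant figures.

Specific growth rate at S = 25.5 mg/L: μ = YkS/(K_s+S) = 0.325·9.96·25.5/(56.0+25.5) = 1.013 d⁻¹.
1/θ_c = 1.013 − 0.102 = 0.9108 d⁻¹, so θ_c = 1.098 d.

θ_c ≈ 1.10 d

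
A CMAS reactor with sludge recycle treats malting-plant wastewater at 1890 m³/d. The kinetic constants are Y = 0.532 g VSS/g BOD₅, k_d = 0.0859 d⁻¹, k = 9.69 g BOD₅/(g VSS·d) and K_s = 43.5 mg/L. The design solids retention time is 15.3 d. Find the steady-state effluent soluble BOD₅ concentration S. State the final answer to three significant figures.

For a completely mixed reactor with recycle the Lawrence–McCarty relation gives S = K_s·(1 + k_d·θ_c) / [θ_c·(Y·k − k_d) − 1] = 43.5 × (1 + 0.0859 × 15.3) / [15.3 × (0.532 × 9.69 − 0.0859) − 1] = 100.7 / 76.56 = 1.315 mg/L.

S ≈ 1.31 mg/L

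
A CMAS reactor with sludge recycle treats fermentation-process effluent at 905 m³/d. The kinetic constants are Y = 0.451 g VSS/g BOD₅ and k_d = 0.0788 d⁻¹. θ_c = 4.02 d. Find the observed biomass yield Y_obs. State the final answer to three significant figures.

Y_obs ≈ 0.343 g VSS/g BOD₅

The observed yield is Y_obs = Y/(1 + k_d·θ_c) = 0.451 / (1 + 0.0788 × 4.02) = 0.451 / 1.317 = 0.3425 g VSS per g BOD₅ removed.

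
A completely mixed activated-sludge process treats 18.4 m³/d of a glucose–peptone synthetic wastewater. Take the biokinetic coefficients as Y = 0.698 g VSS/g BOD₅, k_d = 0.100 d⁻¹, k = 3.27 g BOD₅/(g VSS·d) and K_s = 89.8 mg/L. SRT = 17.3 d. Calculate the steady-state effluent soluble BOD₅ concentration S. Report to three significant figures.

S ≈ 6.67 mg/L

From the Monod/SRT balance for a CMAS, S = K_s·(1+k_d θ_c)/[θ_c·(Y k − k_d) − 1] = 89.8 × (1 + 0.100 × 17.3) / [17.3 × (0.698 × 3.27 − 0.100) − 1] = 245.2 / 36.76 = 6.670 mg/L.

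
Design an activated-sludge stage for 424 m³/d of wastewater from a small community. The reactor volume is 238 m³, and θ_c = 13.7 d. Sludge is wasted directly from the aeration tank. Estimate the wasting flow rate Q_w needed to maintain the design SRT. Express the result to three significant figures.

Q_w ≈ 17.4 m³/d

With mixed-liquor wasting, θ_c = V/Q_w, so Q_w = V/θ_c = 238.0/13.7 = 17.37 m³/d.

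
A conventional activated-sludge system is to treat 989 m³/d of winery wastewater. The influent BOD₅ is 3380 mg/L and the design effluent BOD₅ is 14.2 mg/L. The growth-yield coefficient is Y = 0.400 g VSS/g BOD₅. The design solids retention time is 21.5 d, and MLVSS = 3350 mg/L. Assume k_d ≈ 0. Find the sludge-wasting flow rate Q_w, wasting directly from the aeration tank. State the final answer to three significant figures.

V·X = Y·Q·ΔS·θ_c gives V = 0.400 × 989 × (3380 − 14.2) × 21.5 / 3350 = 8546 m³.
With mixed-liquor wasting, θ_c = V/Q_w, so Q_w = V/θ_c = 8546/21.5 = 397.5 m³/d.

Q_w ≈ 397 m³/d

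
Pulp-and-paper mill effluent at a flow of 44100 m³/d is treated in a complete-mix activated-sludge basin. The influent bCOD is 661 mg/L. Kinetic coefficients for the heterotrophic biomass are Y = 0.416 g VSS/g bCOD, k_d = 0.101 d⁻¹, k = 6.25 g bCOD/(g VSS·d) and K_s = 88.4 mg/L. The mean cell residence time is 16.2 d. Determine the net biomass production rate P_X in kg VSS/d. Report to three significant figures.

For a completely mixed reactor with recycle the Lawrence–McCarty relation gives S = K_s·(1 + k_d·θ_c) / [θ_c·(Y·k − k_d) − 1] = 88.4 × (1 + 0.101 × 16.2) / [16.2 × (0.416 × 6.25 − 0.101) − 1] = 233.0 / 39.48 = 5.902 mg/L.
The observed yield is Y_obs = Y/(1 + k_d·θ_c) = 0.416 / (1 + 0.101 × 16.2) = 0.416 / 2.636 = 0.1578 g VSS per g bCOD removed.
Substrate removed = Q·(S₀ − S) = 44100 m³/d × (661 − 5.90) g/m³ = 2.89×10^7 g/d = 28890 kg/d.
Biomass produced: P_X = Y_obs·Q·ΔS = 0.1578 × 28890 ≈ 4559 kg VSS/d.

P_X ≈ 4560 kg VSS/d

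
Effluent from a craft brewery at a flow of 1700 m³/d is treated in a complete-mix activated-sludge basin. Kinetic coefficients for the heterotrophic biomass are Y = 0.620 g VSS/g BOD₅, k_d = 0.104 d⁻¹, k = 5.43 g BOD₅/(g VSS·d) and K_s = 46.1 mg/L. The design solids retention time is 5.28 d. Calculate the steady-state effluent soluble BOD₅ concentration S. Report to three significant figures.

Effluent substrate depends only on kinetics and SRT: S = K_s(1 + k_d θ_c) / [θ_c(Yk − k_d) − 1] = 46.1 × (1 + 0.104 × 5.28) / [5.28 × (0.620 × 5.43 − 0.104) − 1] = 71.41 / 16.23 = 4.401 mg/L.

S ≈ 4.40 mg/L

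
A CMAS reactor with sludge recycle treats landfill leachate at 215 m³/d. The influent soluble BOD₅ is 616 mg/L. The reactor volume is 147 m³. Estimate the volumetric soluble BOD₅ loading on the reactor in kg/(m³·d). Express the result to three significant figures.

L_v = Q S₀ / V = 215 × 616 × 10⁻³ / 147.0 = 0.9010 kg/(m³·d).

L_v ≈ 0.901 kg soluble BOD₅/(m³·d)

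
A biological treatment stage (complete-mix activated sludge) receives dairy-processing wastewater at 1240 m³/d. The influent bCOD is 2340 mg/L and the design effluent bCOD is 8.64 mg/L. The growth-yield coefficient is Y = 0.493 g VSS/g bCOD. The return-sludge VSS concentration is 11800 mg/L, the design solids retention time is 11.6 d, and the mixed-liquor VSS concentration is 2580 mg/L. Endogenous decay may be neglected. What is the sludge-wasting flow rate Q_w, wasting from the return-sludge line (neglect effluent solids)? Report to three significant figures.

Q_w ≈ 121 m³/d

Biomass mass balance (decay neglected): V·X = Y·Q·(S₀ − S)·θ_c, so V = 0.493 × 1240 × (2340 − 8.64) × 11.6 / 2580 = 6408 m³.
Wasting from the return line (neglecting effluent solids): Q_w = V·X / (θ_c·X_r) = 6408 × 2580 / (11.6 × 11800) = 120.8 m³/d.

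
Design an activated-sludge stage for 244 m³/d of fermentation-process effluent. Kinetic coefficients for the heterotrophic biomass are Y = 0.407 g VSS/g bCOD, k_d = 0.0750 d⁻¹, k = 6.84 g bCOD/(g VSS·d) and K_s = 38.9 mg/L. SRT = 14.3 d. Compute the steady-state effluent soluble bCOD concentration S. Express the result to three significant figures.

For a completely mixed reactor with recycle the Lawrence–McCarty relation gives S = K_s·(1 + k_d·θ_c) / [θ_c·(Y·k − k_d) − 1] = 38.9 × (1 + 0.0750 × 14.3) / [14.3 × (0.407 × 6.84 − 0.0750) − 1] = 80.62 / 37.74 = 2.136 mg/L.

S ≈ 2.14 mg/L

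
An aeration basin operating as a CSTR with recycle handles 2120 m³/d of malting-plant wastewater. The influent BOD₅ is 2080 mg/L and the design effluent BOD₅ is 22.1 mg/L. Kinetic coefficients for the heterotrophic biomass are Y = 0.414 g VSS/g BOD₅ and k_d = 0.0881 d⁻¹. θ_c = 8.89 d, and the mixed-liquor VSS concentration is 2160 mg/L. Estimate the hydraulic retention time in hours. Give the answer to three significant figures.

τ ≈ 47.2 h

From the SRT design equation V = Y Q (S₀−S) θ_c / [X (1 + k_d θ_c)] = 0.414 × 2120 × (2080 − 22.1) × 8.89 / [2160 × (1 + 0.0881 × 8.89)] = 1.61×10^7 / 3852 = 4169 m³.
HRT = V/Q = 4169 m³ / 2120 m³·d⁻¹ = 1.966 d × 24 = 47.19 h.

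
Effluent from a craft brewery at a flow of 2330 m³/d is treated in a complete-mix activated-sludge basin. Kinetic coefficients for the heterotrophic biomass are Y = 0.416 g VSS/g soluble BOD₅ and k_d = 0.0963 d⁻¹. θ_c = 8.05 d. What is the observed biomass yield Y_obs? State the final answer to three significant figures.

Y_obs = Y / (1 + k_d θ_c) = 0.416 / (1 + 0.0963 × 8.05) = 0.416 / 1.775 = 0.2343.

Y_obs ≈ 0.234 g VSS/g soluble BOD₅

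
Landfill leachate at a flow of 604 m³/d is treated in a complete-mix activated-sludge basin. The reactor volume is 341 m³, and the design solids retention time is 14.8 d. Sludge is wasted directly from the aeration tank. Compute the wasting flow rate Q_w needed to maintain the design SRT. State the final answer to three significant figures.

Q_w ≈ 23.0 m³/d

With mixed-liquor wasting, θ_c = V/Q_w, so Q_w = V/θ_c = 341.0/14.8 = 23.04 m³/d.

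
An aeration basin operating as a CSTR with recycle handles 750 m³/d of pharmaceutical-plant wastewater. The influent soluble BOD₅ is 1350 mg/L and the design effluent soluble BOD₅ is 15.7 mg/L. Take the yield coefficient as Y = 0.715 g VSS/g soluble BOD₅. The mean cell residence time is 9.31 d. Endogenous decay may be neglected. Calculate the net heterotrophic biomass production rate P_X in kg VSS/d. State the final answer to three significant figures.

No decay correction is needed, so Y_obs = Y = 0.715.
ΔS = 1350 − 15.7 = 1334 mg/L, so the substrate removal rate is 750 × 1334/1000 = 1001 kg soluble BOD₅/d.
Biomass produced: P_X = Y_obs·Q·ΔS = 0.7150 × 1001 ≈ 715.5 kg VSS/d.

P_X ≈ 716 kg VSS/d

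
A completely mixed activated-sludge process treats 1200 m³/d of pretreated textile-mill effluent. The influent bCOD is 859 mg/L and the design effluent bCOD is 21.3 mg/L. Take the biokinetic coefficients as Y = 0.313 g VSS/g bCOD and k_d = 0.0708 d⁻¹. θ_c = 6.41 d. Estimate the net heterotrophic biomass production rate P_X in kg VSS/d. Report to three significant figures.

Observed yield with endogenous decay: Y_obs = Y / (1 + k_d·θ_c) = 0.313 / (1 + 0.0708 × 6.41) = 0.313 / 1.454 = 0.2153 g VSS/g bCOD.
Mass of bCOD removed per day: Q(S₀ − S) = 1200 × 837.7 g/m³ = 1005 kg/d.
Biomass produced: P_X = Y_obs·Q·ΔS = 0.2153 × 1005 ≈ 216.4 kg VSS/d.

P_X ≈ 216 kg VSS/d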